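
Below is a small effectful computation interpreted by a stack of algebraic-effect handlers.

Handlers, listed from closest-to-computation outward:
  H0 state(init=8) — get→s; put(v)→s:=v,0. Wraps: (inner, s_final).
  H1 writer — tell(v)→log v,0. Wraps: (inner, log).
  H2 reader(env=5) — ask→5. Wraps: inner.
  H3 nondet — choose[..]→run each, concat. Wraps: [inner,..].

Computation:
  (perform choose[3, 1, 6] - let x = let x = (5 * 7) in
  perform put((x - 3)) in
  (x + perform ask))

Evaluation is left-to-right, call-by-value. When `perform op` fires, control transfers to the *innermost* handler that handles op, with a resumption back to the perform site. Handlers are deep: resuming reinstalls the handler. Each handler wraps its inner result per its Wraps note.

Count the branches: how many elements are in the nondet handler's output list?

Evaluation trace:
choose[3, 1, 6] @ H3
  branch[0] choose=3:
    put(32) @ H0 ⇒ s:=32
    ask @ H2 ⇒ 5
    H0 returns (-2, 32)
    H1 returns ((-2, 32), ())
    H2 returns ((-2, 32), ())
    H3 returns [((-2, 32), ())]
  branch[1] choose=1:
    put(32) @ H0 ⇒ s:=32
    ask @ H2 ⇒ 5
    H0 returns (-4, 32)
    H1 returns ((-4, 32), ())
    H2 returns ((-4, 32), ())
    H3 returns [((-4, 32), ())]
  branch[2] choose=6:
    put(32) @ H0 ⇒ s:=32
    ask @ H2 ⇒ 5
    H0 returns (1, 32)
    H1 returns ((1, 32), ())
    H2 returns ((1, 32), ())
    H3 returns [((1, 32), ())]
= [((-2, 32), ()), ((-4, 32), ()), ((1, 32), ())]

Answer: 3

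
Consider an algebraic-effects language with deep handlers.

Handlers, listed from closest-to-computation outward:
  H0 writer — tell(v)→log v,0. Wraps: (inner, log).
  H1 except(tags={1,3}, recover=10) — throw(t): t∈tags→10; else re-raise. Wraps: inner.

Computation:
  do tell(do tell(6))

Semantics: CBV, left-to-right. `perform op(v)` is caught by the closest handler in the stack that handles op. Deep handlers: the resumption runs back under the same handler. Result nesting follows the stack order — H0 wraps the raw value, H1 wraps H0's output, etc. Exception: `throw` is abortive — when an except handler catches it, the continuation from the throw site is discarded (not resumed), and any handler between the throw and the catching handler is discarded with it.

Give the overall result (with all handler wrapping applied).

Answer: (0, (6, 0))

Evaluation trace:
tell(6) @ H0 ⇒ log+=6
tell(0) @ H0 ⇒ log+=0
H0 returns (0, (6, 0))
H1 returns (0, (6, 0))
= (0, (6, 0))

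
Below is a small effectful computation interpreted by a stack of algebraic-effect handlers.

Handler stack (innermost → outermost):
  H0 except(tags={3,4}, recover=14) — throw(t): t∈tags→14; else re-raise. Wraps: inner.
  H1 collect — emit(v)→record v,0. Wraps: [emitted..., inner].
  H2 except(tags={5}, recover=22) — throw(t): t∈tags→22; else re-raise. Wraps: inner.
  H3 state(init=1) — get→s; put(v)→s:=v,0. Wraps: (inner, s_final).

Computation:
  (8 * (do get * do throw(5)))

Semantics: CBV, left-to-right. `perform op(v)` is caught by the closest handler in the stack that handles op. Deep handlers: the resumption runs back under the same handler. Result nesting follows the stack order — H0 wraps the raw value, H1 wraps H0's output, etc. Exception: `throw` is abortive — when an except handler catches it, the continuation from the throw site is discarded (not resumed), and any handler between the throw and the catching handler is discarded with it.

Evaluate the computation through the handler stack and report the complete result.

Answer: (22, 1)

Working:
get @ H3 ⇒ 1
throw(5) @ H0 re-raised
throw(5) @ H2 caught ⇒ 22
H3 returns (22, 1)
= (22, 1)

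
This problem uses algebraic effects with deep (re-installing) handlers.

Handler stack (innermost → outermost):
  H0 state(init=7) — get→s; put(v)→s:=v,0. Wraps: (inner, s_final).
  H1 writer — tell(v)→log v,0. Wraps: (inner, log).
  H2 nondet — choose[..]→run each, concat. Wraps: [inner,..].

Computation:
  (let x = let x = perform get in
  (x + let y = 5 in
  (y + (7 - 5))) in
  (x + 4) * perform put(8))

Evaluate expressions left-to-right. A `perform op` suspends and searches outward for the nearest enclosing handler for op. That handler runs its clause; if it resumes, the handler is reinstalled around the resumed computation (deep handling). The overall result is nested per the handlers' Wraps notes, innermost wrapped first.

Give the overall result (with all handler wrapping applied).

Step-by-step:
get @ H0 ⇒ 7
put(8) @ H0 ⇒ s:=8
H0 returns (0, 8)
H1 returns ((0, 8), ())
H2 returns [((0, 8), ())]
= [((0, 8), ())]

Answer: [((0, 8), ())]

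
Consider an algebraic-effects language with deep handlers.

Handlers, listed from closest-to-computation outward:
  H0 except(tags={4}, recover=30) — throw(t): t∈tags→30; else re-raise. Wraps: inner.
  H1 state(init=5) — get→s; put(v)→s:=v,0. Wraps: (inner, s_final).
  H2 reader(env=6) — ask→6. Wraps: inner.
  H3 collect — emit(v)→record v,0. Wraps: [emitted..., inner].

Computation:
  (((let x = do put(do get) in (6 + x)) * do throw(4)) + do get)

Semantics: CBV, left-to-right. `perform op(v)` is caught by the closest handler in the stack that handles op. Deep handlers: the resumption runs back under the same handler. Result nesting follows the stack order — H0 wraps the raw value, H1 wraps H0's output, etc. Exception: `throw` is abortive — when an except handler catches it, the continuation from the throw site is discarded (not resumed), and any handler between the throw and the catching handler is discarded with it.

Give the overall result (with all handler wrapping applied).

Answer: [(30, 5)]

Step-by-step:
get @ H1 ⇒ 5
put(5) @ H1 ⇒ s:=5
throw(4) @ H0 caught ⇒ 30
H1 returns (30, 5)
H2 returns (30, 5)
H3 returns [(30, 5)]
= [(30, 5)]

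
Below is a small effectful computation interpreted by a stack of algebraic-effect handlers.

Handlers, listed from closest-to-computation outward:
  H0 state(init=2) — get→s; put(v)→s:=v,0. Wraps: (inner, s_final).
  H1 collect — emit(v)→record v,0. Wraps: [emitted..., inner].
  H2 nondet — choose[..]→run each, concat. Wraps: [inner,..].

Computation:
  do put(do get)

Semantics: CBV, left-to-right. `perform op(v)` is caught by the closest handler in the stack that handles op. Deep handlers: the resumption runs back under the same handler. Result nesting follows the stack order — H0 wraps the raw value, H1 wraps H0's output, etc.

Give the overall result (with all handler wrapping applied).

Answer: [[(0, 2)]]

Evaluation trace:
get @ H0 ⇒ 2
put(2) @ H0 ⇒ s:=2
H0 returns (0, 2)
H1 returns [(0, 2)]
H2 returns [[(0, 2)]]
= [[(0, 2)]]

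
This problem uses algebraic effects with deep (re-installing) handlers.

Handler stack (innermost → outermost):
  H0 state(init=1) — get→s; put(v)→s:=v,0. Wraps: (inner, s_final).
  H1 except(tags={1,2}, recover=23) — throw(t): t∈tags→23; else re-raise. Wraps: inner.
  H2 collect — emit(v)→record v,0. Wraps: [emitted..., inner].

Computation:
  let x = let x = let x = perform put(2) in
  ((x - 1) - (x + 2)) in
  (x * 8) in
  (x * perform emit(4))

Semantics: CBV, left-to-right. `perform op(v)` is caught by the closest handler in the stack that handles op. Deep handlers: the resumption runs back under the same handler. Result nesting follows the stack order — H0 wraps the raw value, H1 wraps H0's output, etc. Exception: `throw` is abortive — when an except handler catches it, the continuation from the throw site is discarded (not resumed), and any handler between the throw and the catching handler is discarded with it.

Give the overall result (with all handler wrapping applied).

Answer: [4, (0, 2)]

Working:
put(2) @ H0 ⇒ s:=2
emit(4) @ H2 ⇒ out+=4
H0 returns (0, 2)
H1 returns (0, 2)
H2 returns [4, (0, 2)]
= [4, (0, 2)]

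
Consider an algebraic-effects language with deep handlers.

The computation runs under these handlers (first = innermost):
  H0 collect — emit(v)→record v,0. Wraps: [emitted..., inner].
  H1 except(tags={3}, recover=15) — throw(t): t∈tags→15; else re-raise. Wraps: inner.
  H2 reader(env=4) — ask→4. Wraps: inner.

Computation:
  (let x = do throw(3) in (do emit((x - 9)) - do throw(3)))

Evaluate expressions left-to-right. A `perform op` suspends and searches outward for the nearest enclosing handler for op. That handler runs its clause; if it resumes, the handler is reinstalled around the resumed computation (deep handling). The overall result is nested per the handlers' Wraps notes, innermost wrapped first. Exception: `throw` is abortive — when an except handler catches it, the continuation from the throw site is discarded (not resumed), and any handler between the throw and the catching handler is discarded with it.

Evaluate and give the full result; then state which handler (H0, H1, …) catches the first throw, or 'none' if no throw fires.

Answer: 15 ; first throw caught by: H1

Step-by-step:
throw(3) @ H1 caught ⇒ 15
H2 returns 15
= 15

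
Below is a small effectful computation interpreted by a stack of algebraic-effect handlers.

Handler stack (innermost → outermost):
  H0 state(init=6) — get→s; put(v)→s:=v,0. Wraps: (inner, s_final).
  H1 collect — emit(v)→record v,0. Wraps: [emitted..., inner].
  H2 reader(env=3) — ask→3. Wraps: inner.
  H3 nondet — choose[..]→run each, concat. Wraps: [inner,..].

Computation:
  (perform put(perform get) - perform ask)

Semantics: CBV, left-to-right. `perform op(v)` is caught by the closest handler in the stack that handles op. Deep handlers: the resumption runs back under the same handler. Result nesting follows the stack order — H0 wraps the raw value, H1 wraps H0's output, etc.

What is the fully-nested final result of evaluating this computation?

Working:
get @ H0 ⇒ 6
put(6) @ H0 ⇒ s:=6
ask @ H2 ⇒ 3
H0 returns (-3, 6)
H1 returns [(-3, 6)]
H2 returns [(-3, 6)]
H3 returns [[(-3, 6)]]
= [[(-3, 6)]]

Answer: [[(-3, 6)]]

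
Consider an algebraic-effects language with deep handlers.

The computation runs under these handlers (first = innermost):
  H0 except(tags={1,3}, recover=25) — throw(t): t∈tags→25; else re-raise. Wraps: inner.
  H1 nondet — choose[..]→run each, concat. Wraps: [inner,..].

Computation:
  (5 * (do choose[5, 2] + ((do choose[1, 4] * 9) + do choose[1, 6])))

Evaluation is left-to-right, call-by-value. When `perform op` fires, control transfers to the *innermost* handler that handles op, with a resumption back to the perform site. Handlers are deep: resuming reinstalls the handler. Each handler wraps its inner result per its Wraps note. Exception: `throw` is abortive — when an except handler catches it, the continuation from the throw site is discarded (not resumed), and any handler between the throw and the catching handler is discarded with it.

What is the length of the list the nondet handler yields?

Answer: 8

Evaluation trace:
choose[5, 2] @ H1
  branch[0] choose=5:
    choose[1, 4] @ H1
      branch[0] choose=1:
        choose[1, 6] @ H1
          branch[0] choose=1:
            H0 returns 75
            H1 returns [75]
          branch[1] choose=6:
            H0 returns 100
            H1 returns [100]
      branch[1] choose=4:
        choose[1, 6] @ H1
          branch[0] choose=1:
            H0 returns 210
            H1 returns [210]
          branch[1] choose=6:
            H0 returns 235
            H1 returns [235]
  branch[1] choose=2:
    choose[1, 4] @ H1
      branch[0] choose=1:
        choose[1, 6] @ H1
          branch[0] choose=1:
            H0 returns 60
            H1 returns [60]
          branch[1] choose=6:
            H0 returns 85
            H1 returns [85]
      branch[1] choose=4:
        choose[1, 6] @ H1
          branch[0] choose=1:
            H0 returns 195
            H1 returns [195]
          branch[1] choose=6:
            H0 returns 220
            H1 returns [220]
= [75, 100, 210, 235, 60, 85, 195, 220]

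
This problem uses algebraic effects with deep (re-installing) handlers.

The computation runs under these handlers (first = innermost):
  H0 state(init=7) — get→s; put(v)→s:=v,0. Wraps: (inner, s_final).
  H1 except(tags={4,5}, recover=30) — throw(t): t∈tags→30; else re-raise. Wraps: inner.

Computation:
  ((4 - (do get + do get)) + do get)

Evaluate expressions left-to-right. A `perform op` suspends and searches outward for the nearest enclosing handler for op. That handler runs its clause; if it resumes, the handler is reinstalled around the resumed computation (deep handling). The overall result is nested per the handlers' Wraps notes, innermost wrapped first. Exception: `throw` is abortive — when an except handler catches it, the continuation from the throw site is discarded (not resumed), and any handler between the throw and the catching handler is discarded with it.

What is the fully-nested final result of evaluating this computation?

Answer: (-3, 7)

Evaluation trace:
get @ H0 ⇒ 7
get @ H0 ⇒ 7
get @ H0 ⇒ 7
H0 returns (-3, 7)
H1 returns (-3, 7)
= (-3, 7)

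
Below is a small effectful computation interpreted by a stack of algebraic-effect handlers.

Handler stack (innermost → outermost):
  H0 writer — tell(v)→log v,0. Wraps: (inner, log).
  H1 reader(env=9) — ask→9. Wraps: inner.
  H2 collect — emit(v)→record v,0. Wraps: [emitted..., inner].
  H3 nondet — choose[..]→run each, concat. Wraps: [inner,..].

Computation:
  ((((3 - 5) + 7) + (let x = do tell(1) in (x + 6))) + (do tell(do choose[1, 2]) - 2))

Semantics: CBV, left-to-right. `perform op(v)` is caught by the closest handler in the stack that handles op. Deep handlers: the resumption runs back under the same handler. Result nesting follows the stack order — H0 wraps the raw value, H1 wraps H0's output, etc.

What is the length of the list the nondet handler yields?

Answer: 2

Step-by-step:
tell(1) @ H0 ⇒ log+=1
choose[1, 2] @ H3
  branch[0] choose=1:
    tell(1) @ H0 ⇒ log+=1
    H0 returns (9, (1, 1))
    H1 returns (9, (1, 1))
    H2 returns [(9, (1, 1))]
    H3 returns [[(9, (1, 1))]]
  branch[1] choose=2:
    tell(2) @ H0 ⇒ log+=2
    H0 returns (9, (1, 2))
    H1 returns (9, (1, 2))
    H2 returns [(9, (1, 2))]
    H3 returns [[(9, (1, 2))]]
= [[(9, (1, 1))], [(9, (1, 2))]]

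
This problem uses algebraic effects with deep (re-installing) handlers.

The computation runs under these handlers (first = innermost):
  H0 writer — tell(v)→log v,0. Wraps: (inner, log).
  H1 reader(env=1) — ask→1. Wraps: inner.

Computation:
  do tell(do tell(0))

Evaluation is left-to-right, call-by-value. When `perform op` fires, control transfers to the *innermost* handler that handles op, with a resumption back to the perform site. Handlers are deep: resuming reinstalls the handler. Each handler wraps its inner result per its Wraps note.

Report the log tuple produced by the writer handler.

Evaluation trace:
tell(0) @ H0 ⇒ log+=0
tell(0) @ H0 ⇒ log+=0
H0 returns (0, (0, 0))
H1 returns (0, (0, 0))
= (0, (0, 0))

Answer: (0, 0)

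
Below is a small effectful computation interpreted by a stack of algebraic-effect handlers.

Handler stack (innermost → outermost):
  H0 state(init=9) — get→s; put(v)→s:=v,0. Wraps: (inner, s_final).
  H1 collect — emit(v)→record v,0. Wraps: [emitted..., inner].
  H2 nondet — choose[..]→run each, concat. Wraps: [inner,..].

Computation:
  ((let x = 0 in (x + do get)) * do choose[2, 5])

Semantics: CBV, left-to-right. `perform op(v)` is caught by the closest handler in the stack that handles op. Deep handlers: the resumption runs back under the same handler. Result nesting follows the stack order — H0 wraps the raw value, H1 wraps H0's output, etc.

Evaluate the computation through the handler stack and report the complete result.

Working:
get @ H0 ⇒ 9
choose[2, 5] @ H2
  branch[0] choose=2:
    H0 returns (18, 9)
    H1 returns [(18, 9)]
    H2 returns [[(18, 9)]]
  branch[1] choose=5:
    H0 returns (45, 9)
    H1 returns [(45, 9)]
    H2 returns [[(45, 9)]]
= [[(18, 9)], [(45, 9)]]

Answer: [[(18, 9)], [(45, 9)]]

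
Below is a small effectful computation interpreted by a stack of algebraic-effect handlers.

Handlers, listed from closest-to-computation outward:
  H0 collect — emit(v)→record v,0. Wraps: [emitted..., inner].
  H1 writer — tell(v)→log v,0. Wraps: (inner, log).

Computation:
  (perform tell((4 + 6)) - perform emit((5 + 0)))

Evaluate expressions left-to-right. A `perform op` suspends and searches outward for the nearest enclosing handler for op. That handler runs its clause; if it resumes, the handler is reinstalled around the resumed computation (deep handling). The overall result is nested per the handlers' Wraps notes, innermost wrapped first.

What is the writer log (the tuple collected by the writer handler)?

Step-by-step:
tell(10) @ H1 ⇒ log+=10
emit(5) @ H0 ⇒ out+=5
H0 returns [5, 0]
H1 returns ([5, 0], (10))
= ([5, 0], (10))

Answer: (10)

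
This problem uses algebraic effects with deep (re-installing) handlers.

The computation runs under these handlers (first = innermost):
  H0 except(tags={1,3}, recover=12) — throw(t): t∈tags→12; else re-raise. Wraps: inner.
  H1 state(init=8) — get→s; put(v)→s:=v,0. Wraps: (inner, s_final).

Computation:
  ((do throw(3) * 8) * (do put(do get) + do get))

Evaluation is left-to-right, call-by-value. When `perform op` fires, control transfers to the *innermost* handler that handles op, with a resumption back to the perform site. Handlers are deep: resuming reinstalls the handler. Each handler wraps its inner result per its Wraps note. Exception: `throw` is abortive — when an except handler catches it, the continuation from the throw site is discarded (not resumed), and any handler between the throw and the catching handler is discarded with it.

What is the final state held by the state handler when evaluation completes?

Evaluation trace:
throw(3) @ H0 caught ⇒ 12
H1 returns (12, 8)
= (12, 8)

Answer: 8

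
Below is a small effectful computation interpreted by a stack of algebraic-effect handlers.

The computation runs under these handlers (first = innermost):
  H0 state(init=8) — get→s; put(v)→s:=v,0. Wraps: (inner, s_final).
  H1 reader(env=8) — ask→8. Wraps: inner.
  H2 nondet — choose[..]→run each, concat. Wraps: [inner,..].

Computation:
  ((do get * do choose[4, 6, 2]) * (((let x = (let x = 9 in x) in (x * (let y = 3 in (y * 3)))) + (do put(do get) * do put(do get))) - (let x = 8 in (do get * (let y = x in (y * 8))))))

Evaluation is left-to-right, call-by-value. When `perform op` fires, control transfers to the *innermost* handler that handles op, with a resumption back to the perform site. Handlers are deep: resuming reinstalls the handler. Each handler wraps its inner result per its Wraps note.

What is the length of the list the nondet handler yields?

Step-by-step:
get @ H0 ⇒ 8
choose[4, 6, 2] @ H2
  branch[0] choose=4:
    get @ H0 ⇒ 8
    put(8) @ H0 ⇒ s:=8
    get @ H0 ⇒ 8
    put(8) @ H0 ⇒ s:=8
    get @ H0 ⇒ 8
    H0 returns (-13792, 8)
    H1 returns (-13792, 8)
    H2 returns [(-13792, 8)]
  branch[1] choose=6:
    get @ H0 ⇒ 8
    put(8) @ H0 ⇒ s:=8
    get @ H0 ⇒ 8
    put(8) @ H0 ⇒ s:=8
    get @ H0 ⇒ 8
    H0 returns (-20688, 8)
    H1 returns (-20688, 8)
    H2 returns [(-20688, 8)]
  branch[2] choose=2:
    get @ H0 ⇒ 8
    put(8) @ H0 ⇒ s:=8
    get @ H0 ⇒ 8
    put(8) @ H0 ⇒ s:=8
    get @ H0 ⇒ 8
    H0 returns (-6896, 8)
    H1 returns (-6896, 8)
    H2 returns [(-6896, 8)]
= [(-13792, 8), (-20688, 8), (-6896, 8)]

Answer: 3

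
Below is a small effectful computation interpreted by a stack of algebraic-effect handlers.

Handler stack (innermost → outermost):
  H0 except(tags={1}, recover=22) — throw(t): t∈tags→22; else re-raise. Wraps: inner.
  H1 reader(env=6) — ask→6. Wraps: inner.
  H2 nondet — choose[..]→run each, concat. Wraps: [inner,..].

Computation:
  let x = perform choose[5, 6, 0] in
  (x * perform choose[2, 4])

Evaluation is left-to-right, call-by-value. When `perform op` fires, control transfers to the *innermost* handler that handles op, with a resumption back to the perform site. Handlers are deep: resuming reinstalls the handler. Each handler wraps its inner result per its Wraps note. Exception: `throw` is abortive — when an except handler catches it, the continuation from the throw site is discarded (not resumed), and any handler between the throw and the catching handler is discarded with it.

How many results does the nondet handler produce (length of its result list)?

Evaluation trace:
choose[5, 6, 0] @ H2
  branch[0] choose=5:
    choose[2, 4] @ H2
      branch[0] choose=2:
        H0 returns 10
        H1 returns 10
        H2 returns [10]
      branch[1] choose=4:
        H0 returns 20
        H1 returns 20
        H2 returns [20]
  branch[1] choose=6:
    choose[2, 4] @ H2
      branch[0] choose=2:
        H0 returns 12
        H1 returns 12
        H2 returns [12]
      branch[1] choose=4:
        H0 returns 24
        H1 returns 24
        H2 returns [24]
  branch[2] choose=0:
    choose[2, 4] @ H2
      branch[0] choose=2:
        H0 returns 0
        H1 returns 0
        H2 returns [0]
      branch[1] choose=4:
        H0 returns 0
        H1 returns 0
        H2 returns [0]
= [10, 20, 12, 24, 0, 0]

Answer: 6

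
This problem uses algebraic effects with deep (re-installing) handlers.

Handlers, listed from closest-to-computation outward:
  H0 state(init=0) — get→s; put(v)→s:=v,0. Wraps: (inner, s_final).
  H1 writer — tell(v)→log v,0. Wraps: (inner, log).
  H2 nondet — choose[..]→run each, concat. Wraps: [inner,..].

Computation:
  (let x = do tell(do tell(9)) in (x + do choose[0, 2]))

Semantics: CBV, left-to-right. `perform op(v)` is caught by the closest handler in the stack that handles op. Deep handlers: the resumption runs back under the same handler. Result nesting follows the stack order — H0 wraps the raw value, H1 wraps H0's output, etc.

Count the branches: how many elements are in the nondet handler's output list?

Answer: 2

Working:
tell(9) @ H1 ⇒ log+=9
tell(0) @ H1 ⇒ log+=0
choose[0, 2] @ H2
  branch[0] choose=0:
    H0 returns (0, 0)
    H1 returns ((0, 0), (9, 0))
    H2 returns [((0, 0), (9, 0))]
  branch[1] choose=2:
    H0 returns (2, 0)
    H1 returns ((2, 0), (9, 0))
    H2 returns [((2, 0), (9, 0))]
= [((0, 0), (9, 0)), ((2, 0), (9, 0))]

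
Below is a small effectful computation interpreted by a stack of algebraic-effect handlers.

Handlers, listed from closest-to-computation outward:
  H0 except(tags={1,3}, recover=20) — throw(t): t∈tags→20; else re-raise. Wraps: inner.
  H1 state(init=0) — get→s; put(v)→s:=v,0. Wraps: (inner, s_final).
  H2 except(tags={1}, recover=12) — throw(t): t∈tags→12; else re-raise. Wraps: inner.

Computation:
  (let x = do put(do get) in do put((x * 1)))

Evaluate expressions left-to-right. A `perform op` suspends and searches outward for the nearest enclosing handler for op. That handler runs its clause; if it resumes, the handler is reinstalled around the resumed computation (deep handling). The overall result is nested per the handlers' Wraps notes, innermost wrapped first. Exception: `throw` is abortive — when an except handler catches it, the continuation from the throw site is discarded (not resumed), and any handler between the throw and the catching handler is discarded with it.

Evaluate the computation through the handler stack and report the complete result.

Answer: (0, 0)

Step-by-step:
get @ H1 ⇒ 0
put(0) @ H1 ⇒ s:=0
put(0) @ H1 ⇒ s:=0
H0 returns 0
H1 returns (0, 0)
H2 returns (0, 0)
= (0, 0)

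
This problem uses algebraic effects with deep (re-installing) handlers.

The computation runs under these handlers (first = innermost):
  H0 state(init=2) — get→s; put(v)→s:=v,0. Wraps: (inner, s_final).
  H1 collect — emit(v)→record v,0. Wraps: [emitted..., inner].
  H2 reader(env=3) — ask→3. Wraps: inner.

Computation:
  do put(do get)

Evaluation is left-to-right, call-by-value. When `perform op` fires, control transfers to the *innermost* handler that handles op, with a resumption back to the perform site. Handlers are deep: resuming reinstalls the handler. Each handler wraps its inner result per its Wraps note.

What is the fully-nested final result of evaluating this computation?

Answer: [(0, 2)]

Step-by-step:
get @ H0 ⇒ 2
put(2) @ H0 ⇒ s:=2
H0 returns (0, 2)
H1 returns [(0, 2)]
H2 returns [(0, 2)]
= [(0, 2)]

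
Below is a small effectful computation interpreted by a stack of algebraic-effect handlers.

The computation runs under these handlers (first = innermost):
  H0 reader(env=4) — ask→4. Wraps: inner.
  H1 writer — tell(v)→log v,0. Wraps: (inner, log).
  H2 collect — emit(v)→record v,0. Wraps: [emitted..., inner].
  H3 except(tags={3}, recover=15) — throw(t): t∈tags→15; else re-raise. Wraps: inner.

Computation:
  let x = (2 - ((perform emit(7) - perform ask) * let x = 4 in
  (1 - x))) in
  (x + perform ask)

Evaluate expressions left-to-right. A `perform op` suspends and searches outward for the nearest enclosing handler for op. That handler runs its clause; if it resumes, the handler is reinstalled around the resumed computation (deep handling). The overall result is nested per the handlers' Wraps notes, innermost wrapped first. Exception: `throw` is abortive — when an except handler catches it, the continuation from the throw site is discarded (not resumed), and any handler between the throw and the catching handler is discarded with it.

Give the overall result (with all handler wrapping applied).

Evaluation trace:
emit(7) @ H2 ⇒ out+=7
ask @ H0 ⇒ 4
ask @ H0 ⇒ 4
H0 returns -6
H1 returns (-6, ())
H2 returns [7, (-6, ())]
H3 returns [7, (-6, ())]
= [7, (-6, ())]

Answer: [7, (-6, ())]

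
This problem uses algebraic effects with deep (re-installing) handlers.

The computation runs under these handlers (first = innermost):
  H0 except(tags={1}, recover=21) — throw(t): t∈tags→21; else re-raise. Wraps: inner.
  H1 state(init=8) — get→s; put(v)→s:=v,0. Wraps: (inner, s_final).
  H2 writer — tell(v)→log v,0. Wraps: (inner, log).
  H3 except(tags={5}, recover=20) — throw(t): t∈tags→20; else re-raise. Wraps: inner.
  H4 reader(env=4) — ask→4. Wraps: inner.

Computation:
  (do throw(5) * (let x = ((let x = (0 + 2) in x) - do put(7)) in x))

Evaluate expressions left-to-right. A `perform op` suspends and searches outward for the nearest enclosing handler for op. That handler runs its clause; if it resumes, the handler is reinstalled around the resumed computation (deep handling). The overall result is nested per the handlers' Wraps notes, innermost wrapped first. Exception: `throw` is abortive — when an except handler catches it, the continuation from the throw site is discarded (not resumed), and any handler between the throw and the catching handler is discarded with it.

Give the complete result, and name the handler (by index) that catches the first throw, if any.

Step-by-step:
throw(5) @ H0 re-raised
throw(5) @ H3 caught ⇒ 20
H4 returns 20
= 20

Answer: 20 ; first throw caught by: H3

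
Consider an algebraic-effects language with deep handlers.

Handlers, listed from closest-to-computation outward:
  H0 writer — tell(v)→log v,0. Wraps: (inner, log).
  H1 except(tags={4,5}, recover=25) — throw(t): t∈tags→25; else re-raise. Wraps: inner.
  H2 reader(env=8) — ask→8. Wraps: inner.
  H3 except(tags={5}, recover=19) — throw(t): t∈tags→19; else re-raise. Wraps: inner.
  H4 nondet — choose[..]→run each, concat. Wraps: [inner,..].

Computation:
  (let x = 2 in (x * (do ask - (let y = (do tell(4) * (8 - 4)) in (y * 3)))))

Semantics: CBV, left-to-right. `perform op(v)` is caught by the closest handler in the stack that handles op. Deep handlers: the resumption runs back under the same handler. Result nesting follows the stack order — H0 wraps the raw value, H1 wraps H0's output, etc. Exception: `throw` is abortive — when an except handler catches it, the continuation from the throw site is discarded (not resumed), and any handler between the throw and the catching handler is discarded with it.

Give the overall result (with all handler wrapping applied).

Answer: [(16, (4))]

Evaluation trace:
ask @ H2 ⇒ 8
tell(4) @ H0 ⇒ log+=4
H0 returns (16, (4))
H1 returns (16, (4))
H2 returns (16, (4))
H3 returns (16, (4))
H4 returns [(16, (4))]
= [(16, (4))]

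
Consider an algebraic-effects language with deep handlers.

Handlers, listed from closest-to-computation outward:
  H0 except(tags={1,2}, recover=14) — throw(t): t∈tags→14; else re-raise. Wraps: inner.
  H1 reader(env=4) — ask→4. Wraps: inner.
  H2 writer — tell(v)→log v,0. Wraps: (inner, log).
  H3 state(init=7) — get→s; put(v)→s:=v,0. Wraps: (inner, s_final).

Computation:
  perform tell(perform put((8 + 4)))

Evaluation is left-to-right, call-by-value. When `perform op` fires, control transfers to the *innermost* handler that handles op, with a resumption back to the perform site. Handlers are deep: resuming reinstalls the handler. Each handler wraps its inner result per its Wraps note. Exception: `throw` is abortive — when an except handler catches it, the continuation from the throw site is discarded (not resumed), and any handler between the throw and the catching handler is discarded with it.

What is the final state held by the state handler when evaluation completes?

Working:
put(12) @ H3 ⇒ s:=12
tell(0) @ H2 ⇒ log+=0
H0 returns 0
H1 returns 0
H2 returns (0, (0))
H3 returns ((0, (0)), 12)
= ((0, (0)), 12)

Answer: 12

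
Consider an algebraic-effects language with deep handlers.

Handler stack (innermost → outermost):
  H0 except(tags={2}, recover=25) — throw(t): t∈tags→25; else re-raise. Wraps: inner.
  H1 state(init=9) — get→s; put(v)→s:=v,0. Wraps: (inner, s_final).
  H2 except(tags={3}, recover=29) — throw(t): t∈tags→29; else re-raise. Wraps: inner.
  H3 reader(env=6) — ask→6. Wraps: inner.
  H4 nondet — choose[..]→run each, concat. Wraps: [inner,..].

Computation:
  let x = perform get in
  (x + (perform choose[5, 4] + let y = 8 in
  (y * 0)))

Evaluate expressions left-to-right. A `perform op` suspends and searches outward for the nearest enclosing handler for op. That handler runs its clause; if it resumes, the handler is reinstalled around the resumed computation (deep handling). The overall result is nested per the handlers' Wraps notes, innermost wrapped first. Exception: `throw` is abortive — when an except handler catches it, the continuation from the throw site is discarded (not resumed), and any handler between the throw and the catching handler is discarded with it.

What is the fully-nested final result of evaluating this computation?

Evaluation trace:
get @ H1 ⇒ 9
choose[5, 4] @ H4
  branch[0] choose=5:
    H0 returns 14
    H1 returns (14, 9)
    H2 returns (14, 9)
    H3 returns (14, 9)
    H4 returns [(14, 9)]
  branch[1] choose=4:
    H0 returns 13
    H1 returns (13, 9)
    H2 returns (13, 9)
    H3 returns (13, 9)
    H4 returns [(13, 9)]
= [(14, 9), (13, 9)]

Answer: [(14, 9), (13, 9)]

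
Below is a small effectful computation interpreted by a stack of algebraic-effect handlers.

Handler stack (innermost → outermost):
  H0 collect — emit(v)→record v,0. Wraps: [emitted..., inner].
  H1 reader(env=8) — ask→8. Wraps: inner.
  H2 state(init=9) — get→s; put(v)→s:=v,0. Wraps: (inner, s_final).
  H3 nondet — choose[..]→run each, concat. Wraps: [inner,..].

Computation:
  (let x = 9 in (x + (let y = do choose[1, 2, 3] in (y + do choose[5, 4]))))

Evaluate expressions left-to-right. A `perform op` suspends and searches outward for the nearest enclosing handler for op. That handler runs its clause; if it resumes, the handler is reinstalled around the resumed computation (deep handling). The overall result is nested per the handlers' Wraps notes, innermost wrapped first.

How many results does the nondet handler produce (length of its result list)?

Answer: 6

Evaluation trace:
choose[1, 2, 3] @ H3
  branch[0] choose=1:
    choose[5, 4] @ H3
      branch[0] choose=5:
        H0 returns [15]
        H1 returns [15]
        H2 returns ([15], 9)
        H3 returns [([15], 9)]
      branch[1] choose=4:
        H0 returns [14]
        H1 returns [14]
        H2 returns ([14], 9)
        H3 returns [([14], 9)]
  branch[1] choose=2:
    choose[5, 4] @ H3
      branch[0] choose=5:
        H0 returns [16]
        H1 returns [16]
        H2 returns ([16], 9)
        H3 returns [([16], 9)]
      branch[1] choose=4:
        H0 returns [15]
        H1 returns [15]
        H2 returns ([15], 9)
        H3 returns [([15], 9)]
  branch[2] choose=3:
    choose[5, 4] @ H3
      branch[0] choose=5:
        H0 returns [17]
        H1 returns [17]
        H2 returns ([17], 9)
        H3 returns [([17], 9)]
      branch[1] choose=4:
        H0 returns [16]
        H1 returns [16]
        H2 returns ([16], 9)
        H3 returns [([16], 9)]
= [([15], 9), ([14], 9), ([16], 9), ([15], 9), ([17], 9), ([16], 9)]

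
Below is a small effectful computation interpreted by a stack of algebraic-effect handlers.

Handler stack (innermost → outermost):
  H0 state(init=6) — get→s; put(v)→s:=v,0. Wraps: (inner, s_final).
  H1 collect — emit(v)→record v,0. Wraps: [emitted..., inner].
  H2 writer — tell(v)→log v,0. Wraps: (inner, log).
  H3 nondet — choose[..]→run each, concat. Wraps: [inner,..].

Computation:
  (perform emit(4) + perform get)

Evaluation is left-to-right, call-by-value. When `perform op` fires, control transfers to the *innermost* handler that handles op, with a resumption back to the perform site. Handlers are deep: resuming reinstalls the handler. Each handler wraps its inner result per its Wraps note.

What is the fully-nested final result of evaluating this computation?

Answer: [([4, (6, 6)], ())]

Step-by-step:
emit(4) @ H1 ⇒ out+=4
get @ H0 ⇒ 6
H0 returns (6, 6)
H1 returns [4, (6, 6)]
H2 returns ([4, (6, 6)], ())
H3 returns [([4, (6, 6)], ())]
= [([4, (6, 6)], ())]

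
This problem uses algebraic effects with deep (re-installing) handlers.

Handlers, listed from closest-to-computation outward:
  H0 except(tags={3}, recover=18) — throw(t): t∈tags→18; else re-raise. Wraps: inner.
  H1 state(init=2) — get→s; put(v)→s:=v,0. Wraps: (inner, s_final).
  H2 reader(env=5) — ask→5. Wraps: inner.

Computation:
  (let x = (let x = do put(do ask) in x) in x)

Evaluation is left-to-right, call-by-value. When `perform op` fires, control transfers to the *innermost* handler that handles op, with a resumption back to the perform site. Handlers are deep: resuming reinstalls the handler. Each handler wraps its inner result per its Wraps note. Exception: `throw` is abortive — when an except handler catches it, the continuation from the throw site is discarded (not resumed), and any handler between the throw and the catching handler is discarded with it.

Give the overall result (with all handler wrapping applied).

Answer: (0, 5)

Working:
ask @ H2 ⇒ 5
put(5) @ H1 ⇒ s:=5
H0 returns 0
H1 returns (0, 5)
H2 returns (0, 5)
= (0, 5)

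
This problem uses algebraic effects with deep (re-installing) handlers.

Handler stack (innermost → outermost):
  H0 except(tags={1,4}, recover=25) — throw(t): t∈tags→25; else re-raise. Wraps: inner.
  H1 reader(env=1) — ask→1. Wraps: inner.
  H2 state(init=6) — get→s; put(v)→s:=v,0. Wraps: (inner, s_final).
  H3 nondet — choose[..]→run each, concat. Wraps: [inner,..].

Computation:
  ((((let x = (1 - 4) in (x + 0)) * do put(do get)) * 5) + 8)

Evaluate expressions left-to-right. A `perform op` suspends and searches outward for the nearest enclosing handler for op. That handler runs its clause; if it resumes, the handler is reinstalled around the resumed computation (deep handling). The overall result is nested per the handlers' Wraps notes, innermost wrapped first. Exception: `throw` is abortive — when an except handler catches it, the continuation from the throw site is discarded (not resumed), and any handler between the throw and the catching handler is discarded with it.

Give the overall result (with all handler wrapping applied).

Evaluation trace:
get @ H2 ⇒ 6
put(6) @ H2 ⇒ s:=6
H0 returns 8
H1 returns 8
H2 returns (8, 6)
H3 returns [(8, 6)]
= [(8, 6)]

Answer: [(8, 6)]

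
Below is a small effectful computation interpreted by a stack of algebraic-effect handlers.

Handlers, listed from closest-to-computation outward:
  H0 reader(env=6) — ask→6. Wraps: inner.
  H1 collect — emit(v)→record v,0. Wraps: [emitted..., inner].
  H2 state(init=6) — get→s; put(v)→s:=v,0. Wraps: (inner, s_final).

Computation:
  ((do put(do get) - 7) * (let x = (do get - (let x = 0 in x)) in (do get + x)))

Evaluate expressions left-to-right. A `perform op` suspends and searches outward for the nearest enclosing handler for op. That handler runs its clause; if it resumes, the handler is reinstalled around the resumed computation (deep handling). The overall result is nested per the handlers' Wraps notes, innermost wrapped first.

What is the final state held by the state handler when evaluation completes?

Answer: 6

Step-by-step:
get @ H2 ⇒ 6
put(6) @ H2 ⇒ s:=6
get @ H2 ⇒ 6
get @ H2 ⇒ 6
H0 returns -84
H1 returns [-84]
H2 returns ([-84], 6)
= ([-84], 6)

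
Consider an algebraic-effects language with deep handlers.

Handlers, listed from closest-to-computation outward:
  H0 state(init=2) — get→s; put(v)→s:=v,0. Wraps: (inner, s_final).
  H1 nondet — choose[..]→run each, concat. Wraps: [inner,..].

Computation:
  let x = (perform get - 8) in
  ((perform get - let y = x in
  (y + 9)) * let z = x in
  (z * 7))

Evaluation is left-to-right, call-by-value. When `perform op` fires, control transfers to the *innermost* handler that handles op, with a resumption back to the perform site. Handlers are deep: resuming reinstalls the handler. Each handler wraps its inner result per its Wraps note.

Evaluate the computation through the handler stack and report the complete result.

Working:
get @ H0 ⇒ 2
get @ H0 ⇒ 2
H0 returns (42, 2)
H1 returns [(42, 2)]
= [(42, 2)]

Answer: [(42, 2)]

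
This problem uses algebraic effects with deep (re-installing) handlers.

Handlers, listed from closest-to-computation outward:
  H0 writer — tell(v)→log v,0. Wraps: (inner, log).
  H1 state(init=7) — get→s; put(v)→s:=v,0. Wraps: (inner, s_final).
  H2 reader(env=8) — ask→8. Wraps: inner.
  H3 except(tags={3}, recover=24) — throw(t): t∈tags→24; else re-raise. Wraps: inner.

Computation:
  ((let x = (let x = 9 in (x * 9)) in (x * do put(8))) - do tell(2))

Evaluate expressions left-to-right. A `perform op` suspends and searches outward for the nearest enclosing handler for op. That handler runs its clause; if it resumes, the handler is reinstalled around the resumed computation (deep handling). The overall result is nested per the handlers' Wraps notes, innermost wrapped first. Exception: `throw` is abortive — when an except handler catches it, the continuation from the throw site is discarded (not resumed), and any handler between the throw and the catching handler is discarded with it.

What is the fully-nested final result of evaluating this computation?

Answer: ((0, (2)), 8)

Step-by-step:
put(8) @ H1 ⇒ s:=8
tell(2) @ H0 ⇒ log+=2
H0 returns (0, (2))
H1 returns ((0, (2)), 8)
H2 returns ((0, (2)), 8)
H3 returns ((0, (2)), 8)
= ((0, (2)), 8)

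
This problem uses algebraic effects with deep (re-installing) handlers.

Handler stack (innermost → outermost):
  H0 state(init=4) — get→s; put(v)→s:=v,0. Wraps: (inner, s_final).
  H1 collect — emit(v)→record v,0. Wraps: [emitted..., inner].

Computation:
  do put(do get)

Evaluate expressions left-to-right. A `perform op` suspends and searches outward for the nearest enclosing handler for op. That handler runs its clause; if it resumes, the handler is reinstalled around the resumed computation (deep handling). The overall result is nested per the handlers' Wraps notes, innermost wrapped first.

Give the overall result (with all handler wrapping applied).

Working:
get @ H0 ⇒ 4
put(4) @ H0 ⇒ s:=4
H0 returns (0, 4)
H1 returns [(0, 4)]
= [(0, 4)]

Answer: [(0, 4)]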